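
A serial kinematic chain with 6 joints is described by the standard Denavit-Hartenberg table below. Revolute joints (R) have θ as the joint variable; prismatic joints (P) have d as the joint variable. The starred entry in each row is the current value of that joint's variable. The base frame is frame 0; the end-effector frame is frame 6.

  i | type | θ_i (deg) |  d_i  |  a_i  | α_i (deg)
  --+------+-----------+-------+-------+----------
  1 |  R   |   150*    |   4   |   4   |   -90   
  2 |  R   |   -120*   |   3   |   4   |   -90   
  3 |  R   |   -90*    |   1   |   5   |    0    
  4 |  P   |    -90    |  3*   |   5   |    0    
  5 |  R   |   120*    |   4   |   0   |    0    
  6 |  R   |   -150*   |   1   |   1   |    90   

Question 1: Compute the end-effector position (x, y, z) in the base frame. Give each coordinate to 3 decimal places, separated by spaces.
after link 1: o_1 = (-3.4641, 2.0000, 4.0000)
after link 2: o_2 = (-3.2321, -1.5981, 7.4641)
after link 3: o_3 = (-6.4821, -5.4952, 7.9641)
after link 4: o_4 = (-10.8971, -2.9462, 5.1340)
after link 5: o_5 = (-13.8971, -1.2141, 7.1340)
after link 6: o_6 = (-14.7721, -0.1316, 6.8840)

-14.772 -0.132 6.884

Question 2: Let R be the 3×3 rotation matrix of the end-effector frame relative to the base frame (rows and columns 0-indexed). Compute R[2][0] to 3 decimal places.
End-effector x-axis (col 0 of R) = (-0.1250,0.6495,-0.7500)
R[2][0] = -0.7500

-0.750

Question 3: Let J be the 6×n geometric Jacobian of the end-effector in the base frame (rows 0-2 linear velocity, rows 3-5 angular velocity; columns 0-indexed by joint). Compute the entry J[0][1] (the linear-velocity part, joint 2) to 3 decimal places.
axis z_1 = (-0.5000,-0.8660,0.0000); lever o_n−o_1 = (-11.3080,-2.1316,2.8840)
cross product → J_v[:, 1] = (-2.4976,1.4420,-8.7272)
J_ω[:, 1] = z_1
entry J[0][1] = -2.4976

-2.498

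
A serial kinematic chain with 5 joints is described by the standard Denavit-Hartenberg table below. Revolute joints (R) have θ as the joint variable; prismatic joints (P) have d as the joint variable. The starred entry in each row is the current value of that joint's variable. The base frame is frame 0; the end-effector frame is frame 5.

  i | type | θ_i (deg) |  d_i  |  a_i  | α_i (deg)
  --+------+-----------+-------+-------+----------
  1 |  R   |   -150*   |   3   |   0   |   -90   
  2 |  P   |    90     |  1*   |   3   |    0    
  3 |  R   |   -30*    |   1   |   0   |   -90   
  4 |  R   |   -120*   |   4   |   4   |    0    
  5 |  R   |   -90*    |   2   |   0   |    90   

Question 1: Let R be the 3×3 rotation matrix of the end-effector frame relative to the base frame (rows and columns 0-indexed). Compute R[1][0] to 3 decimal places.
0.650

End-effector x-axis (col 0 of R) = (0.1250,0.6495,0.7500)
R[1][0] = 0.6495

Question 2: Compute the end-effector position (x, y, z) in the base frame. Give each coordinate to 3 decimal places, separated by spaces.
8.098 -1.634 -1.268

after link 1: o_1 = (0.0000, 0.0000, 3.0000)
after link 2: o_2 = (0.5000, -0.8660, 0.0000)
after link 3: o_3 = (1.0000, -1.7321, 0.0000)
after link 4: o_4 = (6.5981, -2.5000, -0.2679)
after link 5: o_5 = (8.0981, -1.6340, -1.2679)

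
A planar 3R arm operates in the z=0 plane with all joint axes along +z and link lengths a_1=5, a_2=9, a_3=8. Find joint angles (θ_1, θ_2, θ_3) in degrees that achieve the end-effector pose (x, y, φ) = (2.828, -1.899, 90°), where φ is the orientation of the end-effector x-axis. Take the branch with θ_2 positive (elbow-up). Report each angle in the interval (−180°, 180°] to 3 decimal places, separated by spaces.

-135.007 90.008 135.000

wrist centre = target − a_3·(cos φ, sin φ) = (2.8280, -9.8990)
cos θ_2 = (105.9878−5²−9²)/(2·5·9) = -0.0001; θ_2 = 90.0078° (elbow-up)
β = atan2(-9.8990,2.8280) = -74.0561°; ψ = atan2(9.0000,4.9988) = 60.9513°
θ_1 = β − ψ = -135.0075°
θ_3 = φ − θ_1 − θ_2 = 134.9997° (wrapped to (-180°,180°])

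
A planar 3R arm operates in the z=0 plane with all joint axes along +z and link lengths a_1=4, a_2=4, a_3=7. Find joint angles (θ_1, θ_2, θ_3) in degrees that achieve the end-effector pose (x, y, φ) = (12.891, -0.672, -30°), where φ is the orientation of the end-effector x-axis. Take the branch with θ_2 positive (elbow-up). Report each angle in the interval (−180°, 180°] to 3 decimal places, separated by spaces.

wrist centre = target − a_3·(cos φ, sin φ) = (6.8288, 2.8280)
cos θ_2 = (54.6304−4²−4²)/(2·4·4) = 0.7072; θ_2 = 44.9925° (elbow-up)
β = atan2(2.8280,6.8288) = 22.4958°; ψ = atan2(2.8281,6.8288) = 22.4962°
θ_1 = β − ψ = -0.0005°
θ_3 = φ − θ_1 − θ_2 = -74.9920° (wrapped to (-180°,180°])

-0.000 44.992 -74.992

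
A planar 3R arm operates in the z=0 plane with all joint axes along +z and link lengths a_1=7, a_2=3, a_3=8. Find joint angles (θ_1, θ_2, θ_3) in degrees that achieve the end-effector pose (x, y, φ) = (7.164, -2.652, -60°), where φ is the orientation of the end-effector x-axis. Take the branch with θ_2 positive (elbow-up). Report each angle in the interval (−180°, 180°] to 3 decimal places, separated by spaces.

30.004 135.009 134.987

wrist centre = target − a_3·(cos φ, sin φ) = (3.1640, 4.2762)
cos θ_2 = (28.2968−7²−3²)/(2·7·3) = -0.7072; θ_2 = 135.0091° (elbow-up)
β = atan2(4.2762,3.1640) = 53.5019°; ψ = atan2(2.1210,4.8783) = 23.4982°
θ_1 = β − ψ = 30.0037°
θ_3 = φ − θ_1 − θ_2 = 134.9872° (wrapped to (-180°,180°])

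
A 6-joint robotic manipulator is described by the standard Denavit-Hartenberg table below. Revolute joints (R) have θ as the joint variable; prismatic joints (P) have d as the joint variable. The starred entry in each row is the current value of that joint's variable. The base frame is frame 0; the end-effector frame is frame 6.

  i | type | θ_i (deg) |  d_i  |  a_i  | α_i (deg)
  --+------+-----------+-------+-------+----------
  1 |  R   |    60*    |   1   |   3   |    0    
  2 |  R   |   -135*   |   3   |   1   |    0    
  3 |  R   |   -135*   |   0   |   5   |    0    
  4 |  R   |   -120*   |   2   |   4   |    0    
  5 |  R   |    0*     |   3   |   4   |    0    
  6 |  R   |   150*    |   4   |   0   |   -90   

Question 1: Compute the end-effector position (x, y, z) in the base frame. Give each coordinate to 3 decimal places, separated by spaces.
after link 1: o_1 = (1.5000, 2.5981, 1.0000)
after link 2: o_2 = (1.7588, 1.6322, 4.0000)
after link 3: o_3 = (-2.5713, 4.1322, 4.0000)
after link 4: o_4 = (0.8928, 6.1322, 6.0000)
after link 5: o_5 = (4.3569, 8.1322, 9.0000)
after link 6: o_6 = (4.3569, 8.1322, 13.0000)

4.357 8.132 13.000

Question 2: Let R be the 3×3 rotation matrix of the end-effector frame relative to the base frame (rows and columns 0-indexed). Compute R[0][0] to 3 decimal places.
-1.000

End-effector x-axis (col 0 of R) = (-1.0000,-0.0000,0.0000)
R[0][0] = -1.0000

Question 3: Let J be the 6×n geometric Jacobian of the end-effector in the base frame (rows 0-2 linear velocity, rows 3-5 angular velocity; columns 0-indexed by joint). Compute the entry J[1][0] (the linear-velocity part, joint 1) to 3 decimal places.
axis z_0 = ẑ; lever o_n−o_0 = (4.3569,8.1322,13.0000)
cross product → J_v[:, 0] = (-8.1322,4.3569,0.0000)
J_ω[:, 0] = z_0
entry J[1][0] = 4.3569

4.357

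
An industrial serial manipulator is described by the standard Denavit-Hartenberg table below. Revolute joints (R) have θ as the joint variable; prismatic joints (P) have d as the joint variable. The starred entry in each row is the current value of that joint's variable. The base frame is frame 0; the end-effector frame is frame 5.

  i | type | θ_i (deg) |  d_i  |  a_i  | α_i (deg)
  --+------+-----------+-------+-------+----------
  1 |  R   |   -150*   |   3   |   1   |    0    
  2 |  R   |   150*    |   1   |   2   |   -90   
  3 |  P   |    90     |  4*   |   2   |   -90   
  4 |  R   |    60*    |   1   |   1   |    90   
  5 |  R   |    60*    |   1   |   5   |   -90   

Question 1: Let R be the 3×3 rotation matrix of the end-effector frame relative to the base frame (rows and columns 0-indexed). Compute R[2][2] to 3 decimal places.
0.433

End-effector z-axis (col 2 of R) = (-0.5000,0.7500,0.4330)
R[2][2] = 0.4330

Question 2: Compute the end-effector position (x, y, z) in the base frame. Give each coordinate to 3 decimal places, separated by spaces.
after link 1: o_1 = (-0.8660, -0.5000, 3.0000)
after link 2: o_2 = (1.1340, -0.5000, 4.0000)
after link 3: o_3 = (1.1340, 3.5000, 2.0000)
after link 4: o_4 = (0.1340, 2.6340, 1.5000)
after link 5: o_5 = (-4.1962, 0.9689, -0.6160)

-4.196 0.969 -0.616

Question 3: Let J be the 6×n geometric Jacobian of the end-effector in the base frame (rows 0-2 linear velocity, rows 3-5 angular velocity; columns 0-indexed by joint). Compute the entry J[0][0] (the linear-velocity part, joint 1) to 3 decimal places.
-0.969

axis z_0 = ẑ; lever o_n−o_0 = (-4.1962,0.9689,-0.6160)
cross product → J_v[:, 0] = (-0.9689,-4.1962,0.0000)
J_ω[:, 0] = z_0
entry J[0][0] = -0.9689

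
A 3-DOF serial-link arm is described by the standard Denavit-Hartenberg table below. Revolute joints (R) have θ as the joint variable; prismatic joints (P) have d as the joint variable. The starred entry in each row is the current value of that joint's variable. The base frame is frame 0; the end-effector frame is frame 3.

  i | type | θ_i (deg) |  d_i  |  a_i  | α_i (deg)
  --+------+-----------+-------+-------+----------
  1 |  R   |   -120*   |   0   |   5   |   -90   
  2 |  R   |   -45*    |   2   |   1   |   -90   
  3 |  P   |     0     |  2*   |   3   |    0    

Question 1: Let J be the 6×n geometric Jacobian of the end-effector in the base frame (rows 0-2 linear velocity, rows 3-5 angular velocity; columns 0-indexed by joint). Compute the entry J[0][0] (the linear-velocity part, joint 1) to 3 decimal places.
9.004

axis z_0 = ẑ; lever o_n−o_0 = (-2.8893,-9.0044,1.4142)
cross product → J_v[:, 0] = (9.0044,-2.8893,0.0000)
J_ω[:, 0] = z_0
entry J[0][0] = 9.0044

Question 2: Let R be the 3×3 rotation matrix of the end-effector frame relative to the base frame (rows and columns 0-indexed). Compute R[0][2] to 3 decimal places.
-0.354

End-effector z-axis (col 2 of R) = (-0.3536,-0.6124,-0.7071)
R[0][2] = -0.3536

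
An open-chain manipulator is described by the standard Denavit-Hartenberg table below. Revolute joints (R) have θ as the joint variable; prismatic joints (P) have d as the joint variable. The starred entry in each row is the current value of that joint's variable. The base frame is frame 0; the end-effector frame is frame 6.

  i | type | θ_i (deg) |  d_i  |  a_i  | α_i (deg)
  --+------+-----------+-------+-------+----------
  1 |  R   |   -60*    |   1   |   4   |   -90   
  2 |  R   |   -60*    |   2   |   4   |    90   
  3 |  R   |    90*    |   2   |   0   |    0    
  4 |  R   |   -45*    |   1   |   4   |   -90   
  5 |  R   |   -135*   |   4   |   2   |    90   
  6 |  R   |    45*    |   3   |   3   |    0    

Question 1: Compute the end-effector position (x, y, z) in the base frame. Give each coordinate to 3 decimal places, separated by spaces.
after link 1: o_1 = (2.0000, -3.4641, 1.0000)
after link 2: o_2 = (4.7321, -4.1962, 4.4641)
after link 3: o_3 = (3.8660, -2.6962, 5.4641)
after link 4: o_4 = (6.5896, -1.7567, 8.4136)
after link 5: o_5 = (6.6036, 1.8759, 5.8052)
after link 6: o_6 = (4.9389, 2.6379, 1.9779)

4.939 2.638 1.978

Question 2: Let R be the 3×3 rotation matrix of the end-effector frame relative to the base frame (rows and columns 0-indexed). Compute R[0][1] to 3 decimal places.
End-effector y-axis (col 1 of R) = (0.9191,0.1152,-0.3768)
R[0][1] = 0.9191

0.919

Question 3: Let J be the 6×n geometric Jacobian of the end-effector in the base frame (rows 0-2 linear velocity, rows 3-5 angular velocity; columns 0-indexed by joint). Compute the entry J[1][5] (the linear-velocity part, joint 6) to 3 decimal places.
0.346

axis z_5 = (-0.2518,-0.5638,-0.7866); lever o_n−o_5 = (-1.6647,0.7620,-3.8273)
cross product → J_v[:, 5] = (2.7573,0.3456,-1.1305)
J_ω[:, 5] = z_5
entry J[1][5] = 0.3456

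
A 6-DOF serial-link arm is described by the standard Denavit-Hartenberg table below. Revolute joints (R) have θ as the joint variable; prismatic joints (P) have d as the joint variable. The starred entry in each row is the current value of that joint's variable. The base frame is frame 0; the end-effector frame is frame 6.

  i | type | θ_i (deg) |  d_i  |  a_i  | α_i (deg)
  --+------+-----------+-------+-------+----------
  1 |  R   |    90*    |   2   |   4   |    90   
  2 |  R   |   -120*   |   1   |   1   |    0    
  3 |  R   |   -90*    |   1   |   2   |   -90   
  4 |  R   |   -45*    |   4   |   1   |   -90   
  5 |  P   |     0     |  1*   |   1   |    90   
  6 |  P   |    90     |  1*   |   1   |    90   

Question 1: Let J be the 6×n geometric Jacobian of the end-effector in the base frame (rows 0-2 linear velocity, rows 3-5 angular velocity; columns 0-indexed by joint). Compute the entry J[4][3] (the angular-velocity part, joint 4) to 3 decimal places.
axis z_3 = (0.0000,-0.5000,-0.8660); lever o_n−o_3 = (0.0000,-4.9495,-2.9159)
cross product → J_v[:, 3] = (-2.8284,0.0000,-0.0000)
J_ω[:, 3] = z_3
entry J[4][3] = -0.5000

-0.500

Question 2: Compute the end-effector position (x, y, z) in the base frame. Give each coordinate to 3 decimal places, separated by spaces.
after link 1: o_1 = (0.0000, 4.0000, 2.0000)
after link 2: o_2 = (1.0000, 3.5000, 1.1340)
after link 3: o_3 = (2.0000, 1.7679, 2.1340)
after link 4: o_4 = (2.7071, -0.8444, -0.9766)
after link 5: o_5 = (2.7071, -2.0692, -0.2695)
after link 6: o_6 = (2.0000, -3.1815, -0.7819)

2.000 -3.182 -0.782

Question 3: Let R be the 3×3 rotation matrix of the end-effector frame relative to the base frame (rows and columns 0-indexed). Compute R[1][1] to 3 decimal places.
End-effector y-axis (col 1 of R) = (0.0000,-0.5000,-0.8660)
R[1][1] = -0.5000

-0.500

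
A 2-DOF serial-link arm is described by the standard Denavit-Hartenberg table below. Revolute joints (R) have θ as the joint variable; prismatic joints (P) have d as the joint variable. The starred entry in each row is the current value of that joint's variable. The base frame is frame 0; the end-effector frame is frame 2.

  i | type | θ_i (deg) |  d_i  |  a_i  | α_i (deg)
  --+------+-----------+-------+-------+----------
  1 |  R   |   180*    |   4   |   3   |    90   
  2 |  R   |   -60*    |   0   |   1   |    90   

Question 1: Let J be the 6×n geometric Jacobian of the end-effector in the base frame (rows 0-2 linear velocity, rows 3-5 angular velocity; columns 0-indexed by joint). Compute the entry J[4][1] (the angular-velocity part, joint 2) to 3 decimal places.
axis z_1 = (0.0000,1.0000,0.0000); lever o_n−o_1 = (-0.5000,0.0000,-0.8660)
cross product → J_v[:, 1] = (-0.8660,0.0000,0.5000)
J_ω[:, 1] = z_1
entry J[4][1] = 1.0000

1.000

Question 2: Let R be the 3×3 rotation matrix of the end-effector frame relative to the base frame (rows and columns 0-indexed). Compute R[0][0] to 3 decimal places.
-0.500

End-effector x-axis (col 0 of R) = (-0.5000,0.0000,-0.8660)
R[0][0] = -0.5000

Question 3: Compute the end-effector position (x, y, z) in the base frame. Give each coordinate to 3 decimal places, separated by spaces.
after link 1: o_1 = (-3.0000, 0.0000, 4.0000)
after link 2: o_2 = (-3.5000, 0.0000, 3.1340)

-3.500 0.000 3.134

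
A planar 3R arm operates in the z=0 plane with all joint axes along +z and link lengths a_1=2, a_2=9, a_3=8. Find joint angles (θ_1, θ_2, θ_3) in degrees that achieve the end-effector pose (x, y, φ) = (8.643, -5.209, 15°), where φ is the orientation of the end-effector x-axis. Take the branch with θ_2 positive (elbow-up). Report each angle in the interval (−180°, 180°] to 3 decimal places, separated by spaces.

wrist centre = target − a_3·(cos φ, sin φ) = (0.9156, -7.2796)
cos θ_2 = (53.8302−2²−9²)/(2·2·9) = -0.8658; θ_2 = 149.9774° (elbow-up)
β = atan2(-7.2796,0.9156) = -82.8312°; ψ = atan2(4.5031,-5.7925) = 142.1384°
θ_1 = β − ψ = -224.9696°
θ_3 = φ − θ_1 − θ_2 = 89.9922° (wrapped to (-180°,180°])

135.030 149.977 89.992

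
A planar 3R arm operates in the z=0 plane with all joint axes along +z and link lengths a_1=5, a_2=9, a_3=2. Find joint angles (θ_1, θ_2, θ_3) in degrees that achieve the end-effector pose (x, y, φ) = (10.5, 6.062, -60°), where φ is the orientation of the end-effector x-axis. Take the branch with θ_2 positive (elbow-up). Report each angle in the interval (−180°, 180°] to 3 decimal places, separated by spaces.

wrist centre = target − a_3·(cos φ, sin φ) = (9.5000, 7.7941)
cos θ_2 = (150.9972−5²−9²)/(2·5·9) = 0.5000; θ_2 = 60.0020° (elbow-up)
β = atan2(7.7941,9.5000) = 39.3664°; ψ = atan2(7.7944,9.4997) = 39.3684°
θ_1 = β − ψ = -0.0020°
θ_3 = φ − θ_1 − θ_2 = -120.0000° (wrapped to (-180°,180°])

-0.002 60.002 -120.000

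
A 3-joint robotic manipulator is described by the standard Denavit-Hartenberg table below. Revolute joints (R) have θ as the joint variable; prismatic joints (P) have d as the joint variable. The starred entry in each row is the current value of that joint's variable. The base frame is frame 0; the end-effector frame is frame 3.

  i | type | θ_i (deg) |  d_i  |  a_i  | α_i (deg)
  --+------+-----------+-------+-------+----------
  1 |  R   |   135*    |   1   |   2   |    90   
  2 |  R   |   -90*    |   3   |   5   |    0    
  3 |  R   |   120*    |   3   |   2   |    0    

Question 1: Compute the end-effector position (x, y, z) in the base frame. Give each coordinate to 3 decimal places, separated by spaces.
1.604 6.882 -3.000

after link 1: o_1 = (-1.4142, 1.4142, 1.0000)
after link 2: o_2 = (0.7071, 3.5355, -4.0000)
after link 3: o_3 = (1.6037, 6.8816, -3.0000)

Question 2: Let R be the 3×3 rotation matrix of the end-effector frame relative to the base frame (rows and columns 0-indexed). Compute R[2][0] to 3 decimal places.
End-effector x-axis (col 0 of R) = (-0.6124,0.6124,0.5000)
R[2][0] = 0.5000

0.500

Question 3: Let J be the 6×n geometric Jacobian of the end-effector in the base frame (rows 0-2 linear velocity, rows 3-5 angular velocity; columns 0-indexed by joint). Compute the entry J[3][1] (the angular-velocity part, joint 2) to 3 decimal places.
axis z_1 = (0.7071,0.7071,0.0000); lever o_n−o_1 = (3.0179,5.4674,-4.0000)
cross product → J_v[:, 1] = (-2.8284,2.8284,1.7321)
J_ω[:, 1] = z_1
entry J[3][1] = 0.7071

0.707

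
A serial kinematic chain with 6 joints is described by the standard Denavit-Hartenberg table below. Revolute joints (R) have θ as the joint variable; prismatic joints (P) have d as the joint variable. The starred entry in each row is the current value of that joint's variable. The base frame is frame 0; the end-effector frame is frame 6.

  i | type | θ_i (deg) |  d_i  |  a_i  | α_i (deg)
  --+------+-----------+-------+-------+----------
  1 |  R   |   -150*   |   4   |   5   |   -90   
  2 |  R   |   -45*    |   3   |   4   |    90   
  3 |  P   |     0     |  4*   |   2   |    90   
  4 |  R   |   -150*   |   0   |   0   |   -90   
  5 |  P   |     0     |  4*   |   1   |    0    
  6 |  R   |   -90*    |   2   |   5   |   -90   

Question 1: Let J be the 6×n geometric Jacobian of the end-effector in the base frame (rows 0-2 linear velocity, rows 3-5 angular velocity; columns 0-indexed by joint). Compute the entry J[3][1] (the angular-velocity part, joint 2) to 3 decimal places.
0.500

axis z_1 = (0.5000,-0.8660,0.0000); lever o_n−o_1 = (-7.0197,-1.7434,4.5522)
cross product → J_v[:, 1] = (-3.9423,-2.2761,-6.9509)
J_ω[:, 1] = z_1
entry J[3][1] = 0.5000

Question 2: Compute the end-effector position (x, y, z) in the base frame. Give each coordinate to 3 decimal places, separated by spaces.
after link 1: o_1 = (-4.3301, -2.5000, 4.0000)
after link 2: o_2 = (-5.2796, -6.5123, 6.8284)
after link 3: o_3 = (-4.0549, -5.8052, 11.0711)
after link 4: o_4 = (-4.0549, -5.8052, 11.0711)
after link 5: o_5 = (-7.1768, -7.6076, 9.0699)
after link 6: o_6 = (-11.3498, -4.2434, 8.5522)

-11.350 -4.243 8.552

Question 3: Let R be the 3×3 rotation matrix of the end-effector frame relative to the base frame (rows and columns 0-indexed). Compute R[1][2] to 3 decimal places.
End-effector z-axis (col 2 of R) = (0.2241,0.1294,-0.9659)
R[1][2] = 0.1294

0.129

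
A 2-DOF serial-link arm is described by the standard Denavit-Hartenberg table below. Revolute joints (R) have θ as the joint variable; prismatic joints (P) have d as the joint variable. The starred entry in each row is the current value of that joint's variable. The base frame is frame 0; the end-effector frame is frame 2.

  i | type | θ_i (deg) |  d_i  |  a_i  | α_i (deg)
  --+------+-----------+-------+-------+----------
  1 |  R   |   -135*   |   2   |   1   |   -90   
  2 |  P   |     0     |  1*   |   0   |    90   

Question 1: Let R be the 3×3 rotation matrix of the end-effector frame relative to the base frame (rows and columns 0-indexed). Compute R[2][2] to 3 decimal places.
1.000

End-effector z-axis (col 2 of R) = (0.0000,0.0000,1.0000)
R[2][2] = 1.0000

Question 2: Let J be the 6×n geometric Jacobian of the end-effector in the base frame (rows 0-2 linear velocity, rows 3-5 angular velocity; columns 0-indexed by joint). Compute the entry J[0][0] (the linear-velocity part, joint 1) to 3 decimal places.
1.414

axis z_0 = ẑ; lever o_n−o_0 = (0.0000,-1.4142,2.0000)
cross product → J_v[:, 0] = (1.4142,0.0000,-0.0000)
J_ω[:, 0] = z_0
entry J[0][0] = 1.4142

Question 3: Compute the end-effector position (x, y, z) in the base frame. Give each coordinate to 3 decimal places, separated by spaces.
after link 1: o_1 = (-0.7071, -0.7071, 2.0000)
after link 2: o_2 = (0.0000, -1.4142, 2.0000)

0.000 -1.414 2.000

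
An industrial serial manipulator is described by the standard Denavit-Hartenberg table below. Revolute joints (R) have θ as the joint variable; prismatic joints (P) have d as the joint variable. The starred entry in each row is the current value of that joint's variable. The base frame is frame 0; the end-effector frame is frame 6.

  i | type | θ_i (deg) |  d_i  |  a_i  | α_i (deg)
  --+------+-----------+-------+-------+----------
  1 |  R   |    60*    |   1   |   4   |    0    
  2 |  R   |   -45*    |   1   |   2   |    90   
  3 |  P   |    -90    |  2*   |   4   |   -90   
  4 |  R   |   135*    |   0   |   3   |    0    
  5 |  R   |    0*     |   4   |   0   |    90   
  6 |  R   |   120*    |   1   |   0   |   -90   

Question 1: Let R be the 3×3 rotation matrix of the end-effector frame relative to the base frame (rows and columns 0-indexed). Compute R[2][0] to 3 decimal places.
End-effector x-axis (col 0 of R) = (0.9280,-0.1174,-0.3536)
R[2][0] = -0.3536

-0.354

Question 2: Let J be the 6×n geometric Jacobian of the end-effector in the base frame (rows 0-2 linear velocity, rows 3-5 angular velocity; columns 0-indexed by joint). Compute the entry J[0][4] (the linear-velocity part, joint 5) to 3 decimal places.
-0.183

axis z_4 = (0.9659,0.2588,0.0000); lever o_n−o_4 = (3.6807,1.7183,-0.7071)
cross product → J_v[:, 4] = (-0.1830,0.6830,0.7071)
J_ω[:, 4] = z_4
entry J[0][4] = -0.1830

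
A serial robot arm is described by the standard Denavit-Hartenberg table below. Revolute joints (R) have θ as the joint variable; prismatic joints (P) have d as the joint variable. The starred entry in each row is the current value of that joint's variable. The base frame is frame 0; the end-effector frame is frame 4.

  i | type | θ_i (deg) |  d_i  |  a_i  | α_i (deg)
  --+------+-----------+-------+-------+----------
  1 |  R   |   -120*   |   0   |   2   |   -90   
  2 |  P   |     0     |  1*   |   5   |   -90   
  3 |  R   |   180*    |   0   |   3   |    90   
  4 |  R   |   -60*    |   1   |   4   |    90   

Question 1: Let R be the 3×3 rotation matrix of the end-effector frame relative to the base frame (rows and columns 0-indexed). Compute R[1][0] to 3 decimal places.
0.433

End-effector x-axis (col 0 of R) = (0.2500,0.4330,0.8660)
R[1][0] = 0.4330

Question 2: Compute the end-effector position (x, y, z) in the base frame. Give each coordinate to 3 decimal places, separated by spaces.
-1.000 -1.732 3.464

after link 1: o_1 = (-1.0000, -1.7321, 0.0000)
after link 2: o_2 = (-2.6340, -6.5622, 0.0000)
after link 3: o_3 = (-1.1340, -3.9641, 0.0000)
after link 4: o_4 = (-1.0000, -1.7321, 3.4641)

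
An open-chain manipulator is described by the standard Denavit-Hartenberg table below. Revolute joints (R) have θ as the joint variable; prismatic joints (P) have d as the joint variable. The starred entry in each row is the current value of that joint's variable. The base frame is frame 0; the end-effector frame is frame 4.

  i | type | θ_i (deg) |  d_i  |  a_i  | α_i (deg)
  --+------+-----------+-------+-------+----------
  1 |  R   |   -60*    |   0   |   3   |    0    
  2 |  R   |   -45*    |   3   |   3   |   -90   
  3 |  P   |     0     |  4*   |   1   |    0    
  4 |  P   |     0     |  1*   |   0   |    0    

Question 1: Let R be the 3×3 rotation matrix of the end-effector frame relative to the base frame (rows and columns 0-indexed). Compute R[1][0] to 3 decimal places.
-0.966

End-effector x-axis (col 0 of R) = (-0.2588,-0.9659,0.0000)
R[1][0] = -0.9659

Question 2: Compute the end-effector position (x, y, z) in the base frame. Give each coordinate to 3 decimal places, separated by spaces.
after link 1: o_1 = (1.5000, -2.5981, 0.0000)
after link 2: o_2 = (0.7235, -5.4959, 3.0000)
after link 3: o_3 = (4.3284, -7.4971, 3.0000)
after link 4: o_4 = (5.2944, -7.7559, 3.0000)

5.294 -7.756 3.000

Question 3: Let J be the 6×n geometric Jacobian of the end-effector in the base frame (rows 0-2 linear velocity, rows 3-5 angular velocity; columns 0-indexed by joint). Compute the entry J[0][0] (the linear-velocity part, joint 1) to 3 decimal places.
7.756

axis z_0 = ẑ; lever o_n−o_0 = (5.2944,-7.7559,3.0000)
cross product → J_v[:, 0] = (7.7559,5.2944,-0.0000)
J_ω[:, 0] = z_0
entry J[0][0] = 7.7559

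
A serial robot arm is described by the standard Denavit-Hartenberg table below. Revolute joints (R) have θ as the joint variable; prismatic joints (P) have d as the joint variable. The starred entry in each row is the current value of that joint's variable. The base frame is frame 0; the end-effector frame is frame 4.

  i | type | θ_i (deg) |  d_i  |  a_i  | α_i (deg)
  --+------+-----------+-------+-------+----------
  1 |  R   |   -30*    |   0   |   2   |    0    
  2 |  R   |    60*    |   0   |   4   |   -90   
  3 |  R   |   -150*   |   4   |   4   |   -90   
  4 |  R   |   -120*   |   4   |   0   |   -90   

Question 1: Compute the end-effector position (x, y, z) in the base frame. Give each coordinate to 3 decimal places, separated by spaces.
1.928 3.732 5.464

after link 1: o_1 = (1.7321, -1.0000, 0.0000)
after link 2: o_2 = (5.1962, 1.0000, 0.0000)
after link 3: o_3 = (0.1962, 2.7321, 2.0000)
after link 4: o_4 = (1.9282, 3.7321, 5.4641)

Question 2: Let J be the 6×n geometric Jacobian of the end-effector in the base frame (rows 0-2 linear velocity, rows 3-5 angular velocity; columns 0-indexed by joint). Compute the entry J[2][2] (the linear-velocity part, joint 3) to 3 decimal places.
1.464

axis z_2 = (-0.5000,0.8660,0.0000); lever o_n−o_2 = (-3.2679,2.7321,5.4641)
cross product → J_v[:, 2] = (4.7321,2.7321,1.4641)
J_ω[:, 2] = z_2
entry J[2][2] = 1.4641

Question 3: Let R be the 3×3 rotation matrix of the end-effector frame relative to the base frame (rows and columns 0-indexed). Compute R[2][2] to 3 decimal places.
End-effector z-axis (col 2 of R) = (-0.8995,0.0580,0.4330)
R[2][2] = 0.4330

0.433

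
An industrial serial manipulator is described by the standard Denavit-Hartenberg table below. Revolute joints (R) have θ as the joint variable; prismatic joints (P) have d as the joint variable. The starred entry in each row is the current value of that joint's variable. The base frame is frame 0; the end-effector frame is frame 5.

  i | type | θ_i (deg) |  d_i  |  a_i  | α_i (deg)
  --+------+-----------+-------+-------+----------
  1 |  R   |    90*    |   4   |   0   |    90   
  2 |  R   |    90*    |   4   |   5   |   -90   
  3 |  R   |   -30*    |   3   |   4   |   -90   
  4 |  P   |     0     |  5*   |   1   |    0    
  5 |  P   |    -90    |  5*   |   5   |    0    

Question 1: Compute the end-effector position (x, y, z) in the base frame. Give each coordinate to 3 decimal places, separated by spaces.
after link 1: o_1 = (0.0000, 0.0000, 4.0000)
after link 2: o_2 = (4.0000, 0.0000, 9.0000)
after link 3: o_3 = (6.0000, -3.0000, 12.4641)
after link 4: o_4 = (2.1699, -3.0000, 15.8301)
after link 5: o_5 = (-2.1603, -8.0000, 18.3301)

-2.160 -8.000 18.330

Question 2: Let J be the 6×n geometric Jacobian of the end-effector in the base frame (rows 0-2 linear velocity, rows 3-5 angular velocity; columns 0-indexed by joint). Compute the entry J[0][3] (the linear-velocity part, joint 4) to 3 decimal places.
-0.866

prismatic axis z_3 = (-0.8660,-0.0000,0.5000)
J_v[:, 3] = z_3; J_ω[:, 3] = (0,0,0)
entry J[0][3] = -0.8660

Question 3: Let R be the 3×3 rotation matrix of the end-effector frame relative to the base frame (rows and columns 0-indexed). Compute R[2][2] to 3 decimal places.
0.500

End-effector z-axis (col 2 of R) = (-0.8660,-0.0000,0.5000)
R[2][2] = 0.5000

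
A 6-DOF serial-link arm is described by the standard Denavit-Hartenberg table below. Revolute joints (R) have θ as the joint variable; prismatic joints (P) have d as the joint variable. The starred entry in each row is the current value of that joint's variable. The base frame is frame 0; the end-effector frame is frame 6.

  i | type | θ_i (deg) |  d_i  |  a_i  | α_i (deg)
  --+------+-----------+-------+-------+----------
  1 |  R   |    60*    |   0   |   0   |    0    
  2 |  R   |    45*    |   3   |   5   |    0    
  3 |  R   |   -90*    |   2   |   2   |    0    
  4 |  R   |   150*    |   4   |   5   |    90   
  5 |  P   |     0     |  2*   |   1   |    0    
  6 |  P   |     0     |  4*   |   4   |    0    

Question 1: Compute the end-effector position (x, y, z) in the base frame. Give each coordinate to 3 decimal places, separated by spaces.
after link 1: o_1 = (0.0000, 0.0000, 0.0000)
after link 2: o_2 = (-1.2941, 4.8296, 3.0000)
after link 3: o_3 = (0.6378, 5.3473, 5.0000)
after link 4: o_4 = (-4.1919, 6.6414, 9.0000)
after link 5: o_5 = (-4.6402, 8.8320, 9.0000)
after link 6: o_6 = (-7.4686, 13.7310, 9.0000)

-7.469 13.731 9.000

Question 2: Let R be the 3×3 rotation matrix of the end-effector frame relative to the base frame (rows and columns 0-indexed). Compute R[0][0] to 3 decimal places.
-0.966

End-effector x-axis (col 0 of R) = (-0.9659,0.2588,0.0000)
R[0][0] = -0.9659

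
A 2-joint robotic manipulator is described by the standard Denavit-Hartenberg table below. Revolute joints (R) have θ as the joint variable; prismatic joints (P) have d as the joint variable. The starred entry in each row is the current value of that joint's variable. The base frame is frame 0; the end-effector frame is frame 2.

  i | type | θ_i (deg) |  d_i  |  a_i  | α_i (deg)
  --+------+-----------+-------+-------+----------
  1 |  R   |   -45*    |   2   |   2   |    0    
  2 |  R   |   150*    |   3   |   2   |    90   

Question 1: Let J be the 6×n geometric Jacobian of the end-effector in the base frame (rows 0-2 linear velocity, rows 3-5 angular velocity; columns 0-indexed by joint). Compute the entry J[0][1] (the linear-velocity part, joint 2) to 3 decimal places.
axis z_1 = (0.0000,0.0000,1.0000); lever o_n−o_1 = (-0.5176,1.9319,3.0000)
cross product → J_v[:, 1] = (-1.9319,-0.5176,0.0000)
J_ω[:, 1] = z_1
entry J[0][1] = -1.9319

-1.932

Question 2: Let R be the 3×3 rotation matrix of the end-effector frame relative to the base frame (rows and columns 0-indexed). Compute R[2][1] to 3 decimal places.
End-effector y-axis (col 1 of R) = (-0.0000,-0.0000,1.0000)
R[2][1] = 1.0000

1.000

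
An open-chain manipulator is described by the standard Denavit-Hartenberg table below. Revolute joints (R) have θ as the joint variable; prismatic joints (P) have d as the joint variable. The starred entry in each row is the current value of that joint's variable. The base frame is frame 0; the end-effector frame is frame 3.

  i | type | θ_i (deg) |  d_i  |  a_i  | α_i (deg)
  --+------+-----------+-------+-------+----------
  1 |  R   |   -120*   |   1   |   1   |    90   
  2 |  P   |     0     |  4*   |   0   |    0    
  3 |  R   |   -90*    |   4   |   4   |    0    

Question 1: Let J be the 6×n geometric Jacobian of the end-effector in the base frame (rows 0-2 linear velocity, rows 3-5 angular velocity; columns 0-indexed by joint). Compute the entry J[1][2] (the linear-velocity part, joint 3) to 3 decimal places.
-3.464

axis z_2 = (-0.8660,0.5000,0.0000); lever o_n−o_2 = (-3.4641,2.0000,-4.0000)
cross product → J_v[:, 2] = (-2.0000,-3.4641,0.0000)
J_ω[:, 2] = z_2
entry J[1][2] = -3.4641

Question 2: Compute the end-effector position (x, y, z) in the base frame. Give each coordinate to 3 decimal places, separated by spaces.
-7.428 3.134 -3.000

after link 1: o_1 = (-0.5000, -0.8660, 1.0000)
after link 2: o_2 = (-3.9641, 1.1340, 1.0000)
after link 3: o_3 = (-7.4282, 3.1340, -3.0000)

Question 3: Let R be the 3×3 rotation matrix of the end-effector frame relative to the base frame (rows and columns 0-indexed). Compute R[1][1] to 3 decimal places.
End-effector y-axis (col 1 of R) = (-0.5000,-0.8660,0.0000)
R[1][1] = -0.8660

-0.866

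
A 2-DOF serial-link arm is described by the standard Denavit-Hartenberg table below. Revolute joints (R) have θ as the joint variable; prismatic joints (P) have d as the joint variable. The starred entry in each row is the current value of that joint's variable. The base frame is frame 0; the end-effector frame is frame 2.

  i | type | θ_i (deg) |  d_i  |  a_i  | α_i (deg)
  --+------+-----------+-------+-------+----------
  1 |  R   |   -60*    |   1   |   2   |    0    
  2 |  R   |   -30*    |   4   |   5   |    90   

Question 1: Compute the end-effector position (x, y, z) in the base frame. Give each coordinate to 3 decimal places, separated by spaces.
after link 1: o_1 = (1.0000, -1.7321, 1.0000)
after link 2: o_2 = (1.0000, -6.7321, 5.0000)

1.000 -6.732 5.000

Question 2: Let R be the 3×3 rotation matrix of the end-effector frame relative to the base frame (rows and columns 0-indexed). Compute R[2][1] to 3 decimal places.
End-effector y-axis (col 1 of R) = (0.0000,0.0000,1.0000)
R[2][1] = 1.0000

1.000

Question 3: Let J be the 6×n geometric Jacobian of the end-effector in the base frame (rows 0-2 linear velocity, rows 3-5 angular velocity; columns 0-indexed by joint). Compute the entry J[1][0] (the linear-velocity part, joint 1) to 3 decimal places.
1.000

axis z_0 = ẑ; lever o_n−o_0 = (1.0000,-6.7321,5.0000)
cross product → J_v[:, 0] = (6.7321,1.0000,-0.0000)
J_ω[:, 0] = z_0
entry J[1][0] = 1.0000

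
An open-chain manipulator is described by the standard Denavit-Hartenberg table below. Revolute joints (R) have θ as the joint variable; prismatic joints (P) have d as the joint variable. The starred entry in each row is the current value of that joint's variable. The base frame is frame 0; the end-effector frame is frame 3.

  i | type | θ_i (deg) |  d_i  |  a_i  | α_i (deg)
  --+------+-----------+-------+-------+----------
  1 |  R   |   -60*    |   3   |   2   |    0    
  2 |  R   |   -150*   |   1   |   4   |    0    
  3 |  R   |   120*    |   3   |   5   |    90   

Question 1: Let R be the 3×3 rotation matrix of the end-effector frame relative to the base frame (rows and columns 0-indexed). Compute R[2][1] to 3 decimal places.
End-effector y-axis (col 1 of R) = (0.0000,-0.0000,1.0000)
R[2][1] = 1.0000

1.000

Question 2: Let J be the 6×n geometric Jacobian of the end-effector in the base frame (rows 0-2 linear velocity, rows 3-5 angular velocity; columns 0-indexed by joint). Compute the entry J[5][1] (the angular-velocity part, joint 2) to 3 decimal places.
1.000

axis z_1 = (0.0000,0.0000,1.0000); lever o_n−o_1 = (-3.4641,-3.0000,4.0000)
cross product → J_v[:, 1] = (3.0000,-3.4641,0.0000)
J_ω[:, 1] = z_1
entry J[5][1] = 1.0000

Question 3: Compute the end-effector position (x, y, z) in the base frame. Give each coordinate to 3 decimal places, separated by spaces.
after link 1: o_1 = (1.0000, -1.7321, 3.0000)
after link 2: o_2 = (-2.4641, 0.2679, 4.0000)
after link 3: o_3 = (-2.4641, -4.7321, 7.0000)

-2.464 -4.732 7.000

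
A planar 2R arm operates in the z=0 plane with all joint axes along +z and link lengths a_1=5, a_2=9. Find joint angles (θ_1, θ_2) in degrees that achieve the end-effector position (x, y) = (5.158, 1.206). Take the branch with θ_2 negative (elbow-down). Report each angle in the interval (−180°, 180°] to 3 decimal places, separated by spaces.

134.995 -149.998

cos θ_2 = (28.0594−5²−9²)/(2·5·9) = -0.8660; θ_2 = -149.9979° (elbow-down)
β = atan2(1.2060,5.1580) = 13.1600°; ψ = atan2(-4.5003,-2.7941) = -121.8346°
θ_1 = β − ψ = 134.9946°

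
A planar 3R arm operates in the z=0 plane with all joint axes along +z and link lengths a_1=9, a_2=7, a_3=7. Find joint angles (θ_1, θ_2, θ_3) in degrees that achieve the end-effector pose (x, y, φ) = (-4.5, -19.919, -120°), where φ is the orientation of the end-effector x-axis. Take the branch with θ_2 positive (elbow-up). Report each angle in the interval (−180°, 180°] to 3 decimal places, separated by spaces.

-119.997 59.994 -59.997

wrist centre = target − a_3·(cos φ, sin φ) = (-1.0000, -13.8568)
cos θ_2 = (193.0115−9²−7²)/(2·9·7) = 0.5001; θ_2 = 59.9940° (elbow-up)
β = atan2(-13.8568,-1.0000) = -94.1277°; ψ = atan2(6.0618,12.5006) = 25.8697°
θ_1 = β − ψ = -119.9974°
θ_3 = φ − θ_1 − θ_2 = -59.9966° (wrapped to (-180°,180°])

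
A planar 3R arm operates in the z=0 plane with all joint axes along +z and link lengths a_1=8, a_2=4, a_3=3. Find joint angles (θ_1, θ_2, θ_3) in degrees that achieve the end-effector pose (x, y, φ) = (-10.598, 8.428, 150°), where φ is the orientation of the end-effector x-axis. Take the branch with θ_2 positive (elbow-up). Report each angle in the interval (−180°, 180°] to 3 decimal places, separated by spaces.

119.999 60.004 -30.004

wrist centre = target − a_3·(cos φ, sin φ) = (-7.9999, 6.9280)
cos θ_2 = (111.9960−8²−4²)/(2·8·4) = 0.4999; θ_2 = 60.0042° (elbow-up)
β = atan2(6.9280,-7.9999) = 139.1072°; ψ = atan2(3.4642,9.9997) = 19.1078°
θ_1 = β − ψ = 119.9994°
θ_3 = φ − θ_1 − θ_2 = -30.0035° (wrapped to (-180°,180°])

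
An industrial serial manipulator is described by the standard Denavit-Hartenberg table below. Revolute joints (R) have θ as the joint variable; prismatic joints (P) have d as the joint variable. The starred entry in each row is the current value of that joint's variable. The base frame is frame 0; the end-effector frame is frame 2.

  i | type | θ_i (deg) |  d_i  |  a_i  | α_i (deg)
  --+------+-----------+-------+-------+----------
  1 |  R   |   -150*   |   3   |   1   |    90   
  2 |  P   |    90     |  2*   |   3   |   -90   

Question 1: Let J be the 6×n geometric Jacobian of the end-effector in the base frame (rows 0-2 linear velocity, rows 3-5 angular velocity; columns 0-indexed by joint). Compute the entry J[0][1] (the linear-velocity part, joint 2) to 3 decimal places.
-0.500

prismatic axis z_1 = (-0.5000,0.8660,0.0000)
J_v[:, 1] = z_1; J_ω[:, 1] = (0,0,0)
entry J[0][1] = -0.5000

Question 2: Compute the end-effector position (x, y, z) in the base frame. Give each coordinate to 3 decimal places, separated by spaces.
-1.866 1.232 6.000

after link 1: o_1 = (-0.8660, -0.5000, 3.0000)
after link 2: o_2 = (-1.8660, 1.2321, 6.0000)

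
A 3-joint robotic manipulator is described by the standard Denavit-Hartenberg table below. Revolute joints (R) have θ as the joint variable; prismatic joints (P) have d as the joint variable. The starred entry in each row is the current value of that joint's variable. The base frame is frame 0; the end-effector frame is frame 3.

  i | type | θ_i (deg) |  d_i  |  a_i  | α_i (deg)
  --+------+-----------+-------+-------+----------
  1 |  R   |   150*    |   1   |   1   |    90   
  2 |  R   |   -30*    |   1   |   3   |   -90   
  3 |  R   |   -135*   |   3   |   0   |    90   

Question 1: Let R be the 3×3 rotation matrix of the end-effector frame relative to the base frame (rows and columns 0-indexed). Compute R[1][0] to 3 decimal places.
End-effector x-axis (col 0 of R) = (0.8839,0.3062,0.3536)
R[1][0] = 0.3062

0.306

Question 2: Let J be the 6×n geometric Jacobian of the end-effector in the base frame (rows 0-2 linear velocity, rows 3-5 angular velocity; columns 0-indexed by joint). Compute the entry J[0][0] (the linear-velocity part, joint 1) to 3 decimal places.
-3.415

axis z_0 = ẑ; lever o_n−o_0 = (-3.9151,3.4151,2.0981)
cross product → J_v[:, 0] = (-3.4151,-3.9151,0.0000)
J_ω[:, 0] = z_0
entry J[0][0] = -3.4151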